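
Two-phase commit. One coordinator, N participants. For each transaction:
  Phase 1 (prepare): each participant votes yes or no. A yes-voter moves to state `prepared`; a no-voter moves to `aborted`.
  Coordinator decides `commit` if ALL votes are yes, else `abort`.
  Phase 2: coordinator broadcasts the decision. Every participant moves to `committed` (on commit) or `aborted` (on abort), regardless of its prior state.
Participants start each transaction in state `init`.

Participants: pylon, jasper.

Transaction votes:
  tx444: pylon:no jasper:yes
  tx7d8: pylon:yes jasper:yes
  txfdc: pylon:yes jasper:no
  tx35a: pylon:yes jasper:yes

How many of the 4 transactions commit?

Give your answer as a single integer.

Answer: 2

Derivation:
tx444: no from pylon -> abort (commits=0)
tx7d8: all yes -> commit (commits=1)
txfdc: no from jasper -> abort (commits=1)
tx35a: all yes -> commit (commits=2)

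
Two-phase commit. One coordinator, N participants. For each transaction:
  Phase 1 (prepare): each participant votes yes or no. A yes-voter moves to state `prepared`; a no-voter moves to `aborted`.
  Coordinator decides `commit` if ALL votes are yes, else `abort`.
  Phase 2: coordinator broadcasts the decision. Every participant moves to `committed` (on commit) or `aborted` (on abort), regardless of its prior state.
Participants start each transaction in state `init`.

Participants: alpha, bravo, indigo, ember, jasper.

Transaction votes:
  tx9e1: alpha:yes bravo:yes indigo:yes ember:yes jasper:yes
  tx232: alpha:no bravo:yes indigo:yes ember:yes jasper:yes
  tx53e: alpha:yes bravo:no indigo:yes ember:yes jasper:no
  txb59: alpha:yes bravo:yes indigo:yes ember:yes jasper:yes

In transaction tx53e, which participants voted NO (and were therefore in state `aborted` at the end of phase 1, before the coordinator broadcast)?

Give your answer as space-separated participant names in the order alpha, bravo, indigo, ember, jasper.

Answer: bravo jasper

Derivation:
Txn tx53e phase 1: alpha yes -> prepared; bravo no -> aborted; indigo yes -> prepared; ember yes -> prepared; jasper no -> aborted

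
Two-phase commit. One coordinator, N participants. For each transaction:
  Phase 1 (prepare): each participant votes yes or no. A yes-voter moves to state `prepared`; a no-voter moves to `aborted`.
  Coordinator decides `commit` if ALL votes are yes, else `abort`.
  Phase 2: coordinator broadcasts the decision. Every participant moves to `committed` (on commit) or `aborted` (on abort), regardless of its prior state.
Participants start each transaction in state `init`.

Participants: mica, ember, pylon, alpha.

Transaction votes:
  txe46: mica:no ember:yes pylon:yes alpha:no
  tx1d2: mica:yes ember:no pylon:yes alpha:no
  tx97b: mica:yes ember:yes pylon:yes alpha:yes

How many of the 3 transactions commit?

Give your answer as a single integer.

txe46: no from mica, alpha -> abort (commits=0)
tx1d2: no from ember, alpha -> abort (commits=0)
tx97b: all yes -> commit (commits=1)

Answer: 1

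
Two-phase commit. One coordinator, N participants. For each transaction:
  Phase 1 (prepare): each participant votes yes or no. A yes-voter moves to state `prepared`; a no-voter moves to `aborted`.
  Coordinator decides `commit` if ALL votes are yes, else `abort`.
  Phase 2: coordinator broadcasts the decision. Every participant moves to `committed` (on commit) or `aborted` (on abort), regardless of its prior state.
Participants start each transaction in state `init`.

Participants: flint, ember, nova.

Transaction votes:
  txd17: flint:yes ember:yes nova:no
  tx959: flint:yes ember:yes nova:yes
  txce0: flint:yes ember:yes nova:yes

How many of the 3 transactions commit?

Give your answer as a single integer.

txd17: no from nova -> abort (commits=0)
tx959: all yes -> commit (commits=1)
txce0: all yes -> commit (commits=2)

Answer: 2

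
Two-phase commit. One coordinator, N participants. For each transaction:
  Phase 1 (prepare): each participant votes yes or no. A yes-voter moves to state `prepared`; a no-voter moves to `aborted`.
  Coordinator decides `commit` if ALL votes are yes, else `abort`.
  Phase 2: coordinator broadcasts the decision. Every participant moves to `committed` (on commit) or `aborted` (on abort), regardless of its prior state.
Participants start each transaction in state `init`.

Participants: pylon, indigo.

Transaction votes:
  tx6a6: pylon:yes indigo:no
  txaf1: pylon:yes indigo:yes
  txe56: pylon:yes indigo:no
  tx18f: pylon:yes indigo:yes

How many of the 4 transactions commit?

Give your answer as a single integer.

tx6a6: no from indigo -> abort (commits=0)
txaf1: all yes -> commit (commits=1)
txe56: no from indigo -> abort (commits=1)
tx18f: all yes -> commit (commits=2)

Answer: 2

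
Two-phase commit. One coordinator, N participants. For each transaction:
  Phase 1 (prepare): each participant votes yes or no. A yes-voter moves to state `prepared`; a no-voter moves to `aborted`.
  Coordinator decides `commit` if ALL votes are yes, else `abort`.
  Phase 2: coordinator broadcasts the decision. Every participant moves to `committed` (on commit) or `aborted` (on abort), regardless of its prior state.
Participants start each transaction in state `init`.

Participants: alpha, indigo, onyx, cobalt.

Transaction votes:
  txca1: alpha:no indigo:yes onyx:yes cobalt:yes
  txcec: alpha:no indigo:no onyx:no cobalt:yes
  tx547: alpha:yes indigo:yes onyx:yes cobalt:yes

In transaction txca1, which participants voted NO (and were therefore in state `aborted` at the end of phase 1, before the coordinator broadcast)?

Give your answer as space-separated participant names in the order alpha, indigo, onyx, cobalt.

Txn txca1 phase 1: alpha no -> aborted; indigo yes -> prepared; onyx yes -> prepared; cobalt yes -> prepared

Answer: alpha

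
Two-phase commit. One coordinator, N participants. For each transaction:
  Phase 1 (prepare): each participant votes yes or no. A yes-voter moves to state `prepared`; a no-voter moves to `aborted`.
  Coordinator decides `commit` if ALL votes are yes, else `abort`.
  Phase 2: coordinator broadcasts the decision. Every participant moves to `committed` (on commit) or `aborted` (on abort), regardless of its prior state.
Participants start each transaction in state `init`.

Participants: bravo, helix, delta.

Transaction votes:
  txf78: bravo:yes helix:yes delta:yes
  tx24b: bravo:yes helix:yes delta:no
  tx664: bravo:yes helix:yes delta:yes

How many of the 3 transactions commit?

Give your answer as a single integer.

Answer: 2

Derivation:
txf78: all yes -> commit (commits=1)
tx24b: no from delta -> abort (commits=1)
tx664: all yes -> commit (commits=2)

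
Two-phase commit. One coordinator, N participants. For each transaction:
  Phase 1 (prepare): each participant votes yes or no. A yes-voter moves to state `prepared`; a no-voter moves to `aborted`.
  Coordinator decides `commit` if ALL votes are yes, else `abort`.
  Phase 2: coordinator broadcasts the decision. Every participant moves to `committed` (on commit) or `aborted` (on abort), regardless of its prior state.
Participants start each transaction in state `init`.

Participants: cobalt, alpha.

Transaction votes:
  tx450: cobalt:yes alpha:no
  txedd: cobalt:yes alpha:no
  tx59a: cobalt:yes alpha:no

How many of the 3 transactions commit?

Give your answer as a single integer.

tx450: no from alpha -> abort (commits=0)
txedd: no from alpha -> abort (commits=0)
tx59a: no from alpha -> abort (commits=0)

Answer: 0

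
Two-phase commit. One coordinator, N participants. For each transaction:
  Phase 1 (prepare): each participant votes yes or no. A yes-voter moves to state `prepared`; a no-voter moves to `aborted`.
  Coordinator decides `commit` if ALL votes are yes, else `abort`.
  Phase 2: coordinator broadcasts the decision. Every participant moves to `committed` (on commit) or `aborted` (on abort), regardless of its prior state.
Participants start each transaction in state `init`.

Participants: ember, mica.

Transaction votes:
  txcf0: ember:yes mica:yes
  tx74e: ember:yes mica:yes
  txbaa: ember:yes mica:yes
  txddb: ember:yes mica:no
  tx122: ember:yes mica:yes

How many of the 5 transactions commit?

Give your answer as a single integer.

Answer: 4

Derivation:
txcf0: all yes -> commit (commits=1)
tx74e: all yes -> commit (commits=2)
txbaa: all yes -> commit (commits=3)
txddb: no from mica -> abort (commits=3)
tx122: all yes -> commit (commits=4)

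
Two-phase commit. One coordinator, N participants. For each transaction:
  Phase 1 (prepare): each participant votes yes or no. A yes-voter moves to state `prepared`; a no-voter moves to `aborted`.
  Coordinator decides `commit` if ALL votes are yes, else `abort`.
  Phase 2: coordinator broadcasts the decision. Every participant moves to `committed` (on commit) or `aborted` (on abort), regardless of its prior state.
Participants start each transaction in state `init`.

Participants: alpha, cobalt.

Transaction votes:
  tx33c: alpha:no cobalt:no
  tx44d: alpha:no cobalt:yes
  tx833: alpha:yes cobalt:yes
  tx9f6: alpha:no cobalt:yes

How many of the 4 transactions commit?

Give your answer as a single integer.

tx33c: no from alpha, cobalt -> abort (commits=0)
tx44d: no from alpha -> abort (commits=0)
tx833: all yes -> commit (commits=1)
tx9f6: no from alpha -> abort (commits=1)

Answer: 1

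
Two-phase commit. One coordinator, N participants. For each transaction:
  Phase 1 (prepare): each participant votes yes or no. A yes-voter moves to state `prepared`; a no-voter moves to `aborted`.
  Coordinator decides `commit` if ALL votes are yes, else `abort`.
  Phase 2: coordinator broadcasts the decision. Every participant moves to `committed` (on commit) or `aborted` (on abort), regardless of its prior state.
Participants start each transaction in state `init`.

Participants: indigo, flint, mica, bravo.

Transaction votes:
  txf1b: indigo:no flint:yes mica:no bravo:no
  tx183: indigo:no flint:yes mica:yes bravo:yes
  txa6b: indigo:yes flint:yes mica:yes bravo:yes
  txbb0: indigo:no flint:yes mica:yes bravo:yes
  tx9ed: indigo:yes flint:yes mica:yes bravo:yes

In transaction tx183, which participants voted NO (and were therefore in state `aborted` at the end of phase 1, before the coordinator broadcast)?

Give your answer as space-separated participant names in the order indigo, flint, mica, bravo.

Txn tx183 phase 1: indigo no -> aborted; flint yes -> prepared; mica yes -> prepared; bravo yes -> prepared

Answer: indigo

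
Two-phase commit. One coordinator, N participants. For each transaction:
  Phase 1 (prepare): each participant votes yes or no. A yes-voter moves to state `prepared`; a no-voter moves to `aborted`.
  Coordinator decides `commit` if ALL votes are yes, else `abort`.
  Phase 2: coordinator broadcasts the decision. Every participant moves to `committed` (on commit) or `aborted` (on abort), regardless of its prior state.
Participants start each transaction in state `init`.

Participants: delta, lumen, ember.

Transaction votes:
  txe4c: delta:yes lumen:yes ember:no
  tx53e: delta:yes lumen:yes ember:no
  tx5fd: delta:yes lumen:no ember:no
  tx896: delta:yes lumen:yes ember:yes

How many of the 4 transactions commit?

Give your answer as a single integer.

txe4c: no from ember -> abort (commits=0)
tx53e: no from ember -> abort (commits=0)
tx5fd: no from lumen, ember -> abort (commits=0)
tx896: all yes -> commit (commits=1)

Answer: 1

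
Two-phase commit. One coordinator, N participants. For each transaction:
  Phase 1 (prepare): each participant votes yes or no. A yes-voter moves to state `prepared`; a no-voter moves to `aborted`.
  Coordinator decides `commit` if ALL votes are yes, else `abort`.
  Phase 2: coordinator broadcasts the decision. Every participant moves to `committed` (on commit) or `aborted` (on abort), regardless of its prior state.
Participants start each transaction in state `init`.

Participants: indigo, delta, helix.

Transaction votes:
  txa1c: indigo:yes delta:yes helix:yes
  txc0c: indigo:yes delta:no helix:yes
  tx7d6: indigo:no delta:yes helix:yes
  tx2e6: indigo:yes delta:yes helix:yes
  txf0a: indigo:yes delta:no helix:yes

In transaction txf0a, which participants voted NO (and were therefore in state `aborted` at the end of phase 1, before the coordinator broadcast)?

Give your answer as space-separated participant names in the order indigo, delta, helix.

Answer: delta

Derivation:
Txn txf0a phase 1: indigo yes -> prepared; delta no -> aborted; helix yes -> prepared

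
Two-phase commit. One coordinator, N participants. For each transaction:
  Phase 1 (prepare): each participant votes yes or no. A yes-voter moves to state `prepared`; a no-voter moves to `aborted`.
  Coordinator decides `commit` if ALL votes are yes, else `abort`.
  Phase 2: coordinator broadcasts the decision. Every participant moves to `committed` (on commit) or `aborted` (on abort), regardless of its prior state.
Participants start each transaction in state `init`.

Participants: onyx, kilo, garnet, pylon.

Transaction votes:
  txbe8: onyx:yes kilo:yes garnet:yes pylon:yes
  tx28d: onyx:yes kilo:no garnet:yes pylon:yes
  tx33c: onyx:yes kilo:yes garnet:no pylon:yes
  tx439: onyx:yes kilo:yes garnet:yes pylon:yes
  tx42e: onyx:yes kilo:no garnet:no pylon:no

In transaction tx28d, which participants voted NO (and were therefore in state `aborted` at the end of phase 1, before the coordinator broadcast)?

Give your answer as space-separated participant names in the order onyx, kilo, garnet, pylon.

Answer: kilo

Derivation:
Txn tx28d phase 1: onyx yes -> prepared; kilo no -> aborted; garnet yes -> prepared; pylon yes -> prepared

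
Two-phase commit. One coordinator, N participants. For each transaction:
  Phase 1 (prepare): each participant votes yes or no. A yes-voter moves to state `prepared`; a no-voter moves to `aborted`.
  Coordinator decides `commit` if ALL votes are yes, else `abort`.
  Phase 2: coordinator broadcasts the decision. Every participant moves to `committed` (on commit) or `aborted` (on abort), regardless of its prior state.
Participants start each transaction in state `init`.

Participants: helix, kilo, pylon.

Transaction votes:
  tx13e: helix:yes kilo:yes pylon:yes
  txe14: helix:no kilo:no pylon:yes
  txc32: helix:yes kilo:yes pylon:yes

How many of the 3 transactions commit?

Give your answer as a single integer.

tx13e: all yes -> commit (commits=1)
txe14: no from helix, kilo -> abort (commits=1)
txc32: all yes -> commit (commits=2)

Answer: 2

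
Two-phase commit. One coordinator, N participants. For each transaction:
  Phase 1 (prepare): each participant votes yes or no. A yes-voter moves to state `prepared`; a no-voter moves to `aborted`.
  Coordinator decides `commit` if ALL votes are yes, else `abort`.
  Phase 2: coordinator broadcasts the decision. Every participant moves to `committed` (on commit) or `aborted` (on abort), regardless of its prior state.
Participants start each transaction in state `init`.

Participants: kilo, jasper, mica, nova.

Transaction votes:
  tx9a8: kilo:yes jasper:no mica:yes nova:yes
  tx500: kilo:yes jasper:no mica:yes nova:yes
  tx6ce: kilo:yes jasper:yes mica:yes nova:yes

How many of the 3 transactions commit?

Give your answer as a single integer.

tx9a8: no from jasper -> abort (commits=0)
tx500: no from jasper -> abort (commits=0)
tx6ce: all yes -> commit (commits=1)

Answer: 1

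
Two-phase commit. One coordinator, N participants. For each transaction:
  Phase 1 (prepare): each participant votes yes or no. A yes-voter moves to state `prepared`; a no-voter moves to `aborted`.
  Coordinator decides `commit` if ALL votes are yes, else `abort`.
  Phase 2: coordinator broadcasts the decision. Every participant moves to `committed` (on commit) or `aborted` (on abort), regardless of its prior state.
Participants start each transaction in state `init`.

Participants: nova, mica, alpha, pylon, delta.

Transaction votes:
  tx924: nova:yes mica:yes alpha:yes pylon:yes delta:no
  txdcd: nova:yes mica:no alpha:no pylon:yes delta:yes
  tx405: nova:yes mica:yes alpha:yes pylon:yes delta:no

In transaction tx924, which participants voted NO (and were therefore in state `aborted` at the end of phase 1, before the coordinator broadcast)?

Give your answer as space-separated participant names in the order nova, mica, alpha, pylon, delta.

Txn tx924 phase 1: nova yes -> prepared; mica yes -> prepared; alpha yes -> prepared; pylon yes -> prepared; delta no -> aborted

Answer: delta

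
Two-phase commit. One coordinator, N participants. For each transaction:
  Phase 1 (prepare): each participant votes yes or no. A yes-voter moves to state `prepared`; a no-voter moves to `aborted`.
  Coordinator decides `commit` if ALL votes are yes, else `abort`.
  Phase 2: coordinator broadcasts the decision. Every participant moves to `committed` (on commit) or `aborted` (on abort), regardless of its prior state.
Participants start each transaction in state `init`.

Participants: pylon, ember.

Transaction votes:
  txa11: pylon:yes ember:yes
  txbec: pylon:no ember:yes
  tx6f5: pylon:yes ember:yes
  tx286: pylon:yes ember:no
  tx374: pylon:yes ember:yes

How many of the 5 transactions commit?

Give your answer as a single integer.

Answer: 3

Derivation:
txa11: all yes -> commit (commits=1)
txbec: no from pylon -> abort (commits=1)
tx6f5: all yes -> commit (commits=2)
tx286: no from ember -> abort (commits=2)
tx374: all yes -> commit (commits=3)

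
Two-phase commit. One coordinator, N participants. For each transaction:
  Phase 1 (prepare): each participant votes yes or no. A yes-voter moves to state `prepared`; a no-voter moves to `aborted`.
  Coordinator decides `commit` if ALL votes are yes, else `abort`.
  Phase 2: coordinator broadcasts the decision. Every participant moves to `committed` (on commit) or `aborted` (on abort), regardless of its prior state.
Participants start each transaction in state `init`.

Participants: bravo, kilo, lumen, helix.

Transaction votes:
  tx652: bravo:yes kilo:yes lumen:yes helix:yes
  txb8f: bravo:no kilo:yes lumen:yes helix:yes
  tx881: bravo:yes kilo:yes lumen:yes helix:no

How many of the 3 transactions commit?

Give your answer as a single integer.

tx652: all yes -> commit (commits=1)
txb8f: no from bravo -> abort (commits=1)
tx881: no from helix -> abort (commits=1)

Answer: 1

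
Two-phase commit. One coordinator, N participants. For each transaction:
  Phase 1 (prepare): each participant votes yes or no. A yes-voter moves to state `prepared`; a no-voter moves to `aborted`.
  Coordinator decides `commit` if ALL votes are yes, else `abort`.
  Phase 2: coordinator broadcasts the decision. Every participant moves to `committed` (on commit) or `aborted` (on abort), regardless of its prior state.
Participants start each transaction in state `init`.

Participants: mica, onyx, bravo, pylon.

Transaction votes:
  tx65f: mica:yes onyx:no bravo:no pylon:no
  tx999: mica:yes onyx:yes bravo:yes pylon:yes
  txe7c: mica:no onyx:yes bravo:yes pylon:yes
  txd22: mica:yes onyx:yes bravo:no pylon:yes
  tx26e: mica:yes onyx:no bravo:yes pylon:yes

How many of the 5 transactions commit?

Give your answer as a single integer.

tx65f: no from onyx, bravo, pylon -> abort (commits=0)
tx999: all yes -> commit (commits=1)
txe7c: no from mica -> abort (commits=1)
txd22: no from bravo -> abort (commits=1)
tx26e: no from onyx -> abort (commits=1)

Answer: 1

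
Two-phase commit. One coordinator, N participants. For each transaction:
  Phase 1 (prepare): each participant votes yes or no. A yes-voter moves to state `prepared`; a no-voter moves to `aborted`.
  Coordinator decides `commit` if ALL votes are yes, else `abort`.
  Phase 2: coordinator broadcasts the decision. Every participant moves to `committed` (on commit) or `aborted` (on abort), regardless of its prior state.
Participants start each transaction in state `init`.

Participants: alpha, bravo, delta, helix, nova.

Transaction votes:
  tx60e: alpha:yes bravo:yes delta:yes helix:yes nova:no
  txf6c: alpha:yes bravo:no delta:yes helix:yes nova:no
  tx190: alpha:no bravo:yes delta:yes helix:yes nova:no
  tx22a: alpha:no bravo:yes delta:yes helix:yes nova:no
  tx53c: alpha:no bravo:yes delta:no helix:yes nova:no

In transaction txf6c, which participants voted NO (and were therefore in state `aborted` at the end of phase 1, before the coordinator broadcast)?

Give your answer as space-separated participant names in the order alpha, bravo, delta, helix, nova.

Txn txf6c phase 1: alpha yes -> prepared; bravo no -> aborted; delta yes -> prepared; helix yes -> prepared; nova no -> aborted

Answer: bravo nova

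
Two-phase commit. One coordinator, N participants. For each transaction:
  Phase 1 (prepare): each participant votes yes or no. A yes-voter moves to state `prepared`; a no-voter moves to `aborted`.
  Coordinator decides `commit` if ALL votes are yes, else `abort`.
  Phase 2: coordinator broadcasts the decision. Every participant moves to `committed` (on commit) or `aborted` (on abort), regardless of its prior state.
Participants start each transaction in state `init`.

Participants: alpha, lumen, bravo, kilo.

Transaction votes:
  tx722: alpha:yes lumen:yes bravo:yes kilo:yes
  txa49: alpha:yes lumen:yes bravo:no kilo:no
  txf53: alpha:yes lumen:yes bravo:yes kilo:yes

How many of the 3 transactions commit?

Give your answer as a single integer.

tx722: all yes -> commit (commits=1)
txa49: no from bravo, kilo -> abort (commits=1)
txf53: all yes -> commit (commits=2)

Answer: 2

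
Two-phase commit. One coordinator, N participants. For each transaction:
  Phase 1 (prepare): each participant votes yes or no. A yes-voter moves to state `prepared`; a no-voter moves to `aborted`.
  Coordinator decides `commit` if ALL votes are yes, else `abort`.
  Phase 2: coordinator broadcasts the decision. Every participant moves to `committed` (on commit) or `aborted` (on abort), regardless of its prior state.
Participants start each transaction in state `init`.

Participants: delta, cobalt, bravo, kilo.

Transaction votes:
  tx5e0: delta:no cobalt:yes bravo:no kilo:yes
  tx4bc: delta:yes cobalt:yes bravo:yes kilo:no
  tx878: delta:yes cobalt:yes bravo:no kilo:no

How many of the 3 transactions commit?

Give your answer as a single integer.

Answer: 0

Derivation:
tx5e0: no from delta, bravo -> abort (commits=0)
tx4bc: no from kilo -> abort (commits=0)
tx878: no from bravo, kilo -> abort (commits=0)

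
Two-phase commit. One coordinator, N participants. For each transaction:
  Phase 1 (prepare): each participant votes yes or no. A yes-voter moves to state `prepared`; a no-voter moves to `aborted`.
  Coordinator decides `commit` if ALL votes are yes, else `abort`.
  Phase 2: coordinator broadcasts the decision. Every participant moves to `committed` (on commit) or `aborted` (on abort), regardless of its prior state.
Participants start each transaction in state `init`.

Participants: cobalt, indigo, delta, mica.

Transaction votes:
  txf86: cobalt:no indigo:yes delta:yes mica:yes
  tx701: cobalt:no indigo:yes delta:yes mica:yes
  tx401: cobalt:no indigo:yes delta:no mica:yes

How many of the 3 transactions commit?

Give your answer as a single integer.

txf86: no from cobalt -> abort (commits=0)
tx701: no from cobalt -> abort (commits=0)
tx401: no from cobalt, delta -> abort (commits=0)

Answer: 0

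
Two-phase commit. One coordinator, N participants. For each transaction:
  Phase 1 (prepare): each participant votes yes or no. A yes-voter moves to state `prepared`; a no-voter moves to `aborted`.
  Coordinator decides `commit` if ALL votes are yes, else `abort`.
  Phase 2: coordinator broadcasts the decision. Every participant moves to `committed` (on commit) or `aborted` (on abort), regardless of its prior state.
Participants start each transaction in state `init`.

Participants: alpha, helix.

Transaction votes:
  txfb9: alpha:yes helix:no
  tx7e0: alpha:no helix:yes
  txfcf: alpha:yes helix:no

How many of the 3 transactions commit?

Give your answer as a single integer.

Answer: 0

Derivation:
txfb9: no from helix -> abort (commits=0)
tx7e0: no from alpha -> abort (commits=0)
txfcf: no from helix -> abort (commits=0)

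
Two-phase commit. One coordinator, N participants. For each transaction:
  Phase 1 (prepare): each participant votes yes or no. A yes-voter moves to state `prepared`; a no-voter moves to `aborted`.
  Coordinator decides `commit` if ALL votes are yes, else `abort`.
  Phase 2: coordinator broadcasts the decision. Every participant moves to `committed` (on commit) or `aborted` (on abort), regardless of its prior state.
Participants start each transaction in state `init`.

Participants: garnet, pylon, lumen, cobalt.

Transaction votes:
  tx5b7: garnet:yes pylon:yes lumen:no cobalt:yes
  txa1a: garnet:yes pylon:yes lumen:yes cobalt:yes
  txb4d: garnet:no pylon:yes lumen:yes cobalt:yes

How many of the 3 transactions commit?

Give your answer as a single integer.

tx5b7: no from lumen -> abort (commits=0)
txa1a: all yes -> commit (commits=1)
txb4d: no from garnet -> abort (commits=1)

Answer: 1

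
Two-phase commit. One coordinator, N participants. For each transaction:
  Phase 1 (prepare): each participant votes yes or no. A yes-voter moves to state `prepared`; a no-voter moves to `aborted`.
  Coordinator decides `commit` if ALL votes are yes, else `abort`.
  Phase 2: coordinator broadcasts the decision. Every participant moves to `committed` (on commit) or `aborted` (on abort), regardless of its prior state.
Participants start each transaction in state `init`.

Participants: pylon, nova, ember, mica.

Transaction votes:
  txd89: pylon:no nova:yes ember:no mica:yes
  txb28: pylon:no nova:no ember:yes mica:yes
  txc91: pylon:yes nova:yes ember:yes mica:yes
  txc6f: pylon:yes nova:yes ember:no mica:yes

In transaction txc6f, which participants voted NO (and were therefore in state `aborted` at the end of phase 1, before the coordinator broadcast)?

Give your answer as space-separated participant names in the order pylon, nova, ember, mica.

Answer: ember

Derivation:
Txn txc6f phase 1: pylon yes -> prepared; nova yes -> prepared; ember no -> aborted; mica yes -> prepared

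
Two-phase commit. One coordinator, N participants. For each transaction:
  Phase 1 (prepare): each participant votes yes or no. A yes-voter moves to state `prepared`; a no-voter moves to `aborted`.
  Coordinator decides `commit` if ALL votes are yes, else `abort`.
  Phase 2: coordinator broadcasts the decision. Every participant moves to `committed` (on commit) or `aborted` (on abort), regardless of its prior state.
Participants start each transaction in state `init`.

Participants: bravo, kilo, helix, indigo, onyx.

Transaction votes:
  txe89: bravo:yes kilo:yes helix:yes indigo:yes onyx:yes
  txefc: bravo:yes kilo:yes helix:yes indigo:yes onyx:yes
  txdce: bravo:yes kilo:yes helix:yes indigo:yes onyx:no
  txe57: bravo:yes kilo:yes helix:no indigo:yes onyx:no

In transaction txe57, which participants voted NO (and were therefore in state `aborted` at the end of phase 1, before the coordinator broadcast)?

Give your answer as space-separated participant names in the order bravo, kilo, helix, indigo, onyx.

Txn txe57 phase 1: bravo yes -> prepared; kilo yes -> prepared; helix no -> aborted; indigo yes -> prepared; onyx no -> aborted

Answer: helix onyx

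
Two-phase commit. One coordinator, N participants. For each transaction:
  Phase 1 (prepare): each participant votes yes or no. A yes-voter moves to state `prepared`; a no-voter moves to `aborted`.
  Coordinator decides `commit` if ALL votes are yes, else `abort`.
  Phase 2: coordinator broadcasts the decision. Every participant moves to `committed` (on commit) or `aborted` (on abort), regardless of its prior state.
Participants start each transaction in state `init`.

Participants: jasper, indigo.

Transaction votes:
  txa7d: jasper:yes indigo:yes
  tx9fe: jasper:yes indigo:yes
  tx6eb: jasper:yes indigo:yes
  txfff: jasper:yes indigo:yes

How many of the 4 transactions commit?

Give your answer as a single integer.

txa7d: all yes -> commit (commits=1)
tx9fe: all yes -> commit (commits=2)
tx6eb: all yes -> commit (commits=3)
txfff: all yes -> commit (commits=4)

Answer: 4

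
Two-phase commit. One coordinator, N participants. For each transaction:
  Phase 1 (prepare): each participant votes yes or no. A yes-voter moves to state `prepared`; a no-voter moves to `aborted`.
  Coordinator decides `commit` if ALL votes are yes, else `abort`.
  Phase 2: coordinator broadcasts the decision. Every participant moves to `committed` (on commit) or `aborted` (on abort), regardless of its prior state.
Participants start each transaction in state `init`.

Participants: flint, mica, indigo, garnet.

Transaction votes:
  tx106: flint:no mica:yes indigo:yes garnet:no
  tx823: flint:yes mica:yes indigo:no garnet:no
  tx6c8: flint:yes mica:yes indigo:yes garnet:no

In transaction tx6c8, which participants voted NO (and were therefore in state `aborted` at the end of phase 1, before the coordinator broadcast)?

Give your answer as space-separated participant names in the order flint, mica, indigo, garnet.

Answer: garnet

Derivation:
Txn tx6c8 phase 1: flint yes -> prepared; mica yes -> prepared; indigo yes -> prepared; garnet no -> aborted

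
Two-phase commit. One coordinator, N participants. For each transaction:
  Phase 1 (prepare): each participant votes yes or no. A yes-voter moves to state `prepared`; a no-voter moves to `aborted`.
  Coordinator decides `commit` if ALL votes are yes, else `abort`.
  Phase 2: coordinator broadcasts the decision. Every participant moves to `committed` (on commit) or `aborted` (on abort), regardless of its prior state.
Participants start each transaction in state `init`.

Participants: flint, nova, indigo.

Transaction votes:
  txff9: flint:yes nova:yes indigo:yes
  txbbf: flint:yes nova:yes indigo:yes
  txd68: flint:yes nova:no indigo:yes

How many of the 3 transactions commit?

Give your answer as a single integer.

Answer: 2

Derivation:
txff9: all yes -> commit (commits=1)
txbbf: all yes -> commit (commits=2)
txd68: no from nova -> abort (commits=2)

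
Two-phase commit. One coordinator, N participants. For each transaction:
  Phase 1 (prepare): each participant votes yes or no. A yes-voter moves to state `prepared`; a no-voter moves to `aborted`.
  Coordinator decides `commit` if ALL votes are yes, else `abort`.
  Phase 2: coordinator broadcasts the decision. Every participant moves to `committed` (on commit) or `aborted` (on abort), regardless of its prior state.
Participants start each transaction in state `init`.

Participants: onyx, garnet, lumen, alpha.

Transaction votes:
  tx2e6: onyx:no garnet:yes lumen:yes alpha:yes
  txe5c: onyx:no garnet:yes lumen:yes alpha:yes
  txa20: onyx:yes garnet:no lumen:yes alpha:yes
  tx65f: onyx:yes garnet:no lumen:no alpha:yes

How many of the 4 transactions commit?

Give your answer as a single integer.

Answer: 0

Derivation:
tx2e6: no from onyx -> abort (commits=0)
txe5c: no from onyx -> abort (commits=0)
txa20: no from garnet -> abort (commits=0)
tx65f: no from garnet, lumen -> abort (commits=0)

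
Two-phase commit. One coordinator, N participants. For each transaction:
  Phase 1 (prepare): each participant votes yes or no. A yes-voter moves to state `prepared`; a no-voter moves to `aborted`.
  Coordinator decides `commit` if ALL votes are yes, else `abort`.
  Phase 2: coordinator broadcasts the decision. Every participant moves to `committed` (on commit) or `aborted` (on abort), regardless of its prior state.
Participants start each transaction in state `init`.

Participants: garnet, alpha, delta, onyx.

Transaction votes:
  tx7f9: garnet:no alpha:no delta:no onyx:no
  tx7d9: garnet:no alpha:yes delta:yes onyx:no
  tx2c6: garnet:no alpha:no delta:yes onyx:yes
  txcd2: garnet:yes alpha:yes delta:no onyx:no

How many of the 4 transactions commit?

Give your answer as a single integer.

Answer: 0

Derivation:
tx7f9: no from garnet, alpha, delta, onyx -> abort (commits=0)
tx7d9: no from garnet, onyx -> abort (commits=0)
tx2c6: no from garnet, alpha -> abort (commits=0)
txcd2: no from delta, onyx -> abort (commits=0)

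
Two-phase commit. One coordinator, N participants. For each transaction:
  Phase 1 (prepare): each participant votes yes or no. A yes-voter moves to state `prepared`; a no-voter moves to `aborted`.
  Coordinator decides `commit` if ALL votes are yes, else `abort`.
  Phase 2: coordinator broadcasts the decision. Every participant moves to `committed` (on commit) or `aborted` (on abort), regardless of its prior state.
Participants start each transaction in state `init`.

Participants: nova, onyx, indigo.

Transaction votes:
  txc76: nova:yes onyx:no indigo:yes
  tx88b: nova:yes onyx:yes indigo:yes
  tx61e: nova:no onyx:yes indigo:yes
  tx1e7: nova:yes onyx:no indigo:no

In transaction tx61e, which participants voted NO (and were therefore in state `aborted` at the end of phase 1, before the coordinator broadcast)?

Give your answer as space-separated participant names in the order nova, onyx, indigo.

Txn tx61e phase 1: nova no -> aborted; onyx yes -> prepared; indigo yes -> prepared

Answer: nova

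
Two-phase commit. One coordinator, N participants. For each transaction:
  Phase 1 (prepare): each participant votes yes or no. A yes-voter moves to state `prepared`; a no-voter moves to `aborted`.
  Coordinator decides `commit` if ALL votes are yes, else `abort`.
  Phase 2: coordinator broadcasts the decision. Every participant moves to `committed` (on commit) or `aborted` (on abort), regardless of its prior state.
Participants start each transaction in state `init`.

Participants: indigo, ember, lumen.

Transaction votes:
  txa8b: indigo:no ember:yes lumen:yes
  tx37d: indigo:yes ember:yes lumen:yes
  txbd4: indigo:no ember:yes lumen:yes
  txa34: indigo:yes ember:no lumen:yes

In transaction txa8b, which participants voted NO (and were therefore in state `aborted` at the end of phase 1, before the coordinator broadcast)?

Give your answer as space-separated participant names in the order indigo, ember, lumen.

Answer: indigo

Derivation:
Txn txa8b phase 1: indigo no -> aborted; ember yes -> prepared; lumen yes -> prepared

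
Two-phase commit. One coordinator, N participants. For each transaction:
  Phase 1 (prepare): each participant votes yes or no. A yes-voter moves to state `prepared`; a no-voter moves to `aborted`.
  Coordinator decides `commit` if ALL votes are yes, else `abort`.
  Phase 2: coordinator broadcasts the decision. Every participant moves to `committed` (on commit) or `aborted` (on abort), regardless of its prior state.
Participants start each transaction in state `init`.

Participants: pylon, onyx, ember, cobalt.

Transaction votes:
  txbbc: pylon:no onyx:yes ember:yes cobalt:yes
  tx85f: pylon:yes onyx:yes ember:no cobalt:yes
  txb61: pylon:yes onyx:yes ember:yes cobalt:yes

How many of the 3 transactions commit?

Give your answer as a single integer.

txbbc: no from pylon -> abort (commits=0)
tx85f: no from ember -> abort (commits=0)
txb61: all yes -> commit (commits=1)

Answer: 1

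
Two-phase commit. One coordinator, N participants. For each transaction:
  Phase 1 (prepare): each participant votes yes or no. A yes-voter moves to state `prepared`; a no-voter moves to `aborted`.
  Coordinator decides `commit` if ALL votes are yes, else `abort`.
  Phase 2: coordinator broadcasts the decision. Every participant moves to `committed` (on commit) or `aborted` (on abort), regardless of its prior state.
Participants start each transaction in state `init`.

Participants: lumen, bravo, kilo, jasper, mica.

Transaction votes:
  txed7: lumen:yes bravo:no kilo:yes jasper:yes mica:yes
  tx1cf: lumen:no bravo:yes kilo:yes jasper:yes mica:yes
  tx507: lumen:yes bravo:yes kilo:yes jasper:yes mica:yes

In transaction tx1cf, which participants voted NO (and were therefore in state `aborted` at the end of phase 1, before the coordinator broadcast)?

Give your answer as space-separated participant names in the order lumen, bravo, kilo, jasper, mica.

Answer: lumen

Derivation:
Txn tx1cf phase 1: lumen no -> aborted; bravo yes -> prepared; kilo yes -> prepared; jasper yes -> prepared; mica yes -> prepared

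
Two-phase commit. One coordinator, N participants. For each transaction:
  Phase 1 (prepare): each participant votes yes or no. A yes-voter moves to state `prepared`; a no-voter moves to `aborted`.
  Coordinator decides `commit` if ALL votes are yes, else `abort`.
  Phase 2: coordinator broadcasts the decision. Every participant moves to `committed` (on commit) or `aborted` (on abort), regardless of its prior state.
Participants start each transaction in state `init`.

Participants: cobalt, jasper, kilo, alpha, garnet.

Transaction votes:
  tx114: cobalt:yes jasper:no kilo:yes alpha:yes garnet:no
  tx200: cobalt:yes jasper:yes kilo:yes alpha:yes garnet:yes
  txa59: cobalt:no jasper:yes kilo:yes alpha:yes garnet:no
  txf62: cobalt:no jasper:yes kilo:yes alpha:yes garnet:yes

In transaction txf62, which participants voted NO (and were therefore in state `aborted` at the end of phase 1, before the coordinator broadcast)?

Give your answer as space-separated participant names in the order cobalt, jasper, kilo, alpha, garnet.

Txn txf62 phase 1: cobalt no -> aborted; jasper yes -> prepared; kilo yes -> prepared; alpha yes -> prepared; garnet yes -> prepared

Answer: cobalt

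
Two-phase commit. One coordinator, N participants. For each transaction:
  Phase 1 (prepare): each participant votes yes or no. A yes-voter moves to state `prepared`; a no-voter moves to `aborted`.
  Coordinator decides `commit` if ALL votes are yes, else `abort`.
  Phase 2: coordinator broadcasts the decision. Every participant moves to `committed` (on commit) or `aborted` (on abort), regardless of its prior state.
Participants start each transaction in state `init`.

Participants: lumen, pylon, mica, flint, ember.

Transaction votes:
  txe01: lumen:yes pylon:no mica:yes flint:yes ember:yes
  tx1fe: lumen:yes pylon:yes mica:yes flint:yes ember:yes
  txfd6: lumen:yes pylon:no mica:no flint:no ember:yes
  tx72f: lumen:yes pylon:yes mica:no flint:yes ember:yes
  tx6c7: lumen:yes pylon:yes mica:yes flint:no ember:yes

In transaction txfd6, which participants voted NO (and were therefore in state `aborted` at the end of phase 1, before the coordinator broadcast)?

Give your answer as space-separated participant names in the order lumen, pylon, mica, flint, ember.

Answer: pylon mica flint

Derivation:
Txn txfd6 phase 1: lumen yes -> prepared; pylon no -> aborted; mica no -> aborted; flint no -> aborted; ember yes -> prepared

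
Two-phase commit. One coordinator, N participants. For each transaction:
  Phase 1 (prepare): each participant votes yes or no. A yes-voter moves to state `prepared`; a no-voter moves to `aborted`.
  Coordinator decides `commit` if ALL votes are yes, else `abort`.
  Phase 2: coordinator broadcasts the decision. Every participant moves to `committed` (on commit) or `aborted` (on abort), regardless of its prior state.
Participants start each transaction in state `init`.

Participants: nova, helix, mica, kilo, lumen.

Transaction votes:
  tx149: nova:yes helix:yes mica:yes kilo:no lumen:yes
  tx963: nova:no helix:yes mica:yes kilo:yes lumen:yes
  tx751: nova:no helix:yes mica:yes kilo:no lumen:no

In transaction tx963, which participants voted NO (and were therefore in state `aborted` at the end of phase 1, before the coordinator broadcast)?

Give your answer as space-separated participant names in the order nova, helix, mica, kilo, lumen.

Answer: nova

Derivation:
Txn tx963 phase 1: nova no -> aborted; helix yes -> prepared; mica yes -> prepared; kilo yes -> prepared; lumen yes -> prepared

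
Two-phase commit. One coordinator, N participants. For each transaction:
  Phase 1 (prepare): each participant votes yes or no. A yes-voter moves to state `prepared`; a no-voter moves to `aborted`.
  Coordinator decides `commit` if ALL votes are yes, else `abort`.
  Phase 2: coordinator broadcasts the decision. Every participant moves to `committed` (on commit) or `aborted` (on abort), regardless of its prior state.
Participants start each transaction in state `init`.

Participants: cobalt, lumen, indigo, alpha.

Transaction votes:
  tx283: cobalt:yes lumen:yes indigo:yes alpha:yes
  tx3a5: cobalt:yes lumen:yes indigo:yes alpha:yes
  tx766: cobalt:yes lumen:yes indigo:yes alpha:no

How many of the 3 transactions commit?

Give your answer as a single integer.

Answer: 2

Derivation:
tx283: all yes -> commit (commits=1)
tx3a5: all yes -> commit (commits=2)
tx766: no from alpha -> abort (commits=2)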